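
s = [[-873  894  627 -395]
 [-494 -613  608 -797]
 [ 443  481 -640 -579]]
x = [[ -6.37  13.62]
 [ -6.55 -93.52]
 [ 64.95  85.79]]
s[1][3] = -797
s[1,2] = 608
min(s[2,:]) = -640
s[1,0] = -494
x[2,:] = [64.95, 85.79]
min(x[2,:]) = 64.95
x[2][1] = 85.79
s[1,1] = -613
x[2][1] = 85.79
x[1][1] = -93.52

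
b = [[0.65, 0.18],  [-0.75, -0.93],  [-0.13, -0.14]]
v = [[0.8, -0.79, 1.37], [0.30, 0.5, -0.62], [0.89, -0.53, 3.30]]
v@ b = [[0.93,0.69], [-0.10,-0.32], [0.55,0.19]]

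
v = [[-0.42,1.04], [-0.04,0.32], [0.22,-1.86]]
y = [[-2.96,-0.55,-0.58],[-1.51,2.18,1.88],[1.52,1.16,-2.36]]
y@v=[[1.14, -2.18], [0.96, -4.37], [-1.20, 6.34]]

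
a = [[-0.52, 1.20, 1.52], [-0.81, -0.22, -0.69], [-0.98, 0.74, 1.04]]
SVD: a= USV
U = [[-0.78, 0.15, -0.6], [0.14, -0.90, -0.41], [-0.6, -0.41, 0.68]]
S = [2.54, 1.14, 0.15]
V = [[0.35, -0.56, -0.75], [0.92, 0.07, 0.38], [-0.16, -0.83, 0.54]]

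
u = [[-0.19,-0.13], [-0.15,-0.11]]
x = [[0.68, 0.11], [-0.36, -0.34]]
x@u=[[-0.15, -0.10], [0.12, 0.08]]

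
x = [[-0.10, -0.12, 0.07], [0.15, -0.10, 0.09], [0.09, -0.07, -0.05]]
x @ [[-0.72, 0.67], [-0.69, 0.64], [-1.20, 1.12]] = [[0.07, -0.07],[-0.15, 0.14],[0.04, -0.04]]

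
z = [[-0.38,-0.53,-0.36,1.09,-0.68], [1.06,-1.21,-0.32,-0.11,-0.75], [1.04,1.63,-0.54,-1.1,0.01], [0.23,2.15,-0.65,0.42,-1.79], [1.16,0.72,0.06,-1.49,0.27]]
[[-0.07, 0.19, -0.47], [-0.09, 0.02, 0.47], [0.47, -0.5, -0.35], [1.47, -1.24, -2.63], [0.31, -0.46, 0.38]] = z @ [[0.29, -0.5, 0.74], [0.43, -0.43, -0.45], [0.64, -0.79, 0.12], [0.17, -0.26, 0.30], [-0.46, 0.34, 1.05]]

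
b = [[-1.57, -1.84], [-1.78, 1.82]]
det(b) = -6.13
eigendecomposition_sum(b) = [[-1.98, -0.87], [-0.85, -0.37]] + [[0.41, -0.97], [-0.93, 2.19]]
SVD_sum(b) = [[0.38,  -1.26],  [-0.65,  2.16]] + [[-1.95, -0.58], [-1.13, -0.34]]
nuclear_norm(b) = 4.96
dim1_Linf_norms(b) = [1.84, 1.82]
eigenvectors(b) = [[-0.92,0.4],  [-0.39,-0.92]]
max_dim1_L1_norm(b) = 3.6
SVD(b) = [[-0.50, 0.86], [0.86, 0.5]] @ diag([2.608292531546649, 2.351193328903001]) @ [[-0.29, 0.96], [-0.96, -0.29]]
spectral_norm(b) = 2.61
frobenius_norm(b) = 3.51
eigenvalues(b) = [-2.35, 2.6]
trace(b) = 0.25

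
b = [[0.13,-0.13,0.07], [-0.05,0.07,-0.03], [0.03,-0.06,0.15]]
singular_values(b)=[0.25, 0.1, 0.01]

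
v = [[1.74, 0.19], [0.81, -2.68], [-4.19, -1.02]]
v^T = [[1.74, 0.81, -4.19], [0.19, -2.68, -1.02]]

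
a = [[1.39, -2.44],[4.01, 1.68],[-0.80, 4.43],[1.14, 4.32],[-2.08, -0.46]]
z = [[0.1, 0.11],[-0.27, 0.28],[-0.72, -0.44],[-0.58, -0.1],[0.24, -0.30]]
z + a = [[1.49, -2.33], [3.74, 1.96], [-1.52, 3.99], [0.56, 4.22], [-1.84, -0.76]]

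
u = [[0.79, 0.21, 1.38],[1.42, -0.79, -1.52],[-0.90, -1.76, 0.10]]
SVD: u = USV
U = [[-0.42,0.26,-0.87], [0.88,0.36,-0.31], [0.23,-0.89,-0.38]]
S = [2.34, 2.05, 1.32]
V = [[0.30,  -0.51,  -0.81], [0.74,  0.66,  -0.13], [-0.60,  0.56,  -0.58]]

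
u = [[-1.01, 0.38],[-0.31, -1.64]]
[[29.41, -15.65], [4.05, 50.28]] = u @ [[-28.05, 3.70], [2.83, -31.36]]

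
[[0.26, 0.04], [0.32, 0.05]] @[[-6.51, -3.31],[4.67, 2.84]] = [[-1.51, -0.75],  [-1.85, -0.92]]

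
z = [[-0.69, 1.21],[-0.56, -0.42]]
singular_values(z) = [1.4, 0.69]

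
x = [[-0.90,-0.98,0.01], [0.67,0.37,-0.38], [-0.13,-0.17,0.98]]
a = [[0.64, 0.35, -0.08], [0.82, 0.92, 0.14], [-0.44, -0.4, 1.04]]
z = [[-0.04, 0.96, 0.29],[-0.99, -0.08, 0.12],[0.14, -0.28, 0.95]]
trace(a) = 2.60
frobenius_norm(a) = 1.87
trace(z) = 0.83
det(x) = 0.33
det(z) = 1.00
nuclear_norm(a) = 2.77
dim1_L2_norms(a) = [0.73, 1.24, 1.2]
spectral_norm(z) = 1.00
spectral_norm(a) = 1.59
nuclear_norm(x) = 2.77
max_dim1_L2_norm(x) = 1.33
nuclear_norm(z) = 3.00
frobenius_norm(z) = 1.73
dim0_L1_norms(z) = [1.17, 1.32, 1.36]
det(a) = 0.32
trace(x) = 0.45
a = z @ x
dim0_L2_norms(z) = [1.0, 1.0, 1.0]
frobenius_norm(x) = 1.87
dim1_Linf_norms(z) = [0.96, 0.99, 0.95]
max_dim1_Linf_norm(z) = 0.99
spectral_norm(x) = 1.59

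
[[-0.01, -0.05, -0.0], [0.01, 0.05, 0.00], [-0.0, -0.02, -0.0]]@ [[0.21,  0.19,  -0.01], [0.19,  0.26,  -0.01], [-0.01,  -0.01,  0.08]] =[[-0.01, -0.01, 0.00], [0.01, 0.01, -0.0], [-0.00, -0.01, 0.00]]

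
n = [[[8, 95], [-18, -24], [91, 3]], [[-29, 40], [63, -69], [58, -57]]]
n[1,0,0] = -29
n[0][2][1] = 3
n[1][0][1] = 40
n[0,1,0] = -18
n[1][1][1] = -69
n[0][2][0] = 91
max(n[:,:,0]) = 91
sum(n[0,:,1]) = 74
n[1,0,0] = -29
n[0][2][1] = 3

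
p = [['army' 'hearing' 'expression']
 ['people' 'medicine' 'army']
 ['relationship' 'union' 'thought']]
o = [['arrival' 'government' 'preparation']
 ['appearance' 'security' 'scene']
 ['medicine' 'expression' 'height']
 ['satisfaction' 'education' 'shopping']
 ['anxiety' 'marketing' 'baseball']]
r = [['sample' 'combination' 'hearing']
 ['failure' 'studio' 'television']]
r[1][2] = 'television'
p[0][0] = 'army'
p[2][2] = 'thought'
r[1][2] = 'television'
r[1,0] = 'failure'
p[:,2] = ['expression', 'army', 'thought']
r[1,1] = 'studio'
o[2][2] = 'height'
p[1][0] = 'people'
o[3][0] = 'satisfaction'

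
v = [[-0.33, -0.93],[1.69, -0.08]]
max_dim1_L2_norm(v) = 1.69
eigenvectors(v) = [[(0.06-0.59j), 0.06+0.59j], [-0.80+0.00j, -0.80-0.00j]]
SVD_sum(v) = [[-0.4, -0.03], [1.67, 0.14]] + [[0.07, -0.90], [0.02, -0.22]]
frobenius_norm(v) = 1.96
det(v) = 1.60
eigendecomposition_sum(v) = [[-0.16+0.61j, -0.46-0.08j], [0.84+0.14j, (-0.04+0.63j)]] + [[(-0.16-0.61j), -0.46+0.08j], [(0.84-0.14j), -0.04-0.63j]]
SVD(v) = [[-0.23, 0.97], [0.97, 0.23]] @ diag([1.725974309397004, 0.9259118118382197]) @ [[1.0, 0.08], [0.08, -1.0]]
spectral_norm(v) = 1.73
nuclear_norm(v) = 2.65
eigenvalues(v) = [(-0.2+1.25j), (-0.2-1.25j)]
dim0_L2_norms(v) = [1.72, 0.93]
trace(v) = -0.41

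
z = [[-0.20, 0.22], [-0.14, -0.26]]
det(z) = 0.08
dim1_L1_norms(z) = [0.42, 0.4]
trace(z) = -0.46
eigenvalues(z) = [(-0.23+0.17j), (-0.23-0.17j)]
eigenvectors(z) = [[(0.78+0j), (0.78-0j)], [-0.11+0.61j, (-0.11-0.61j)]]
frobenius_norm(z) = 0.42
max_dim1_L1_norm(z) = 0.42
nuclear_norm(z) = 0.58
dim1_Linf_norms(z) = [0.22, 0.26]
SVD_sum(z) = [[-0.03, 0.24],[0.03, -0.24]] + [[-0.17, -0.02], [-0.17, -0.02]]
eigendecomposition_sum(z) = [[-0.10+0.11j,0.11+0.15j],[-0.07-0.09j,(-0.13+0.07j)]] + [[(-0.1-0.11j), 0.11-0.15j],[-0.07+0.09j, (-0.13-0.07j)]]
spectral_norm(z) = 0.34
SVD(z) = [[-0.71, 0.70], [0.7, 0.71]] @ diag([0.3420616373302047, 0.24206163733020464]) @ [[0.13, -0.99], [-0.99, -0.13]]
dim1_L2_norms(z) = [0.3, 0.3]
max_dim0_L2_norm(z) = 0.34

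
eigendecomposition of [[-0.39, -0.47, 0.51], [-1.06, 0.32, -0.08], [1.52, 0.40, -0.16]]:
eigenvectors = [[0.55, 0.43, -0.01], [0.3, -0.85, 0.74], [-0.78, 0.30, 0.67]]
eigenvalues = [-1.38, 0.89, 0.26]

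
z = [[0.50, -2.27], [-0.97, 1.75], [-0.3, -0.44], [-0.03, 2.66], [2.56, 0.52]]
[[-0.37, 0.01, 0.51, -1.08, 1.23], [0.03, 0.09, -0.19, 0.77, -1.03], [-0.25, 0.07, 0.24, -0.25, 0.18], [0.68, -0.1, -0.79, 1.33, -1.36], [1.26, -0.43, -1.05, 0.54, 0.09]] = z@[[0.44, -0.16, -0.35, 0.11, 0.14],[0.26, -0.04, -0.3, 0.5, -0.51]]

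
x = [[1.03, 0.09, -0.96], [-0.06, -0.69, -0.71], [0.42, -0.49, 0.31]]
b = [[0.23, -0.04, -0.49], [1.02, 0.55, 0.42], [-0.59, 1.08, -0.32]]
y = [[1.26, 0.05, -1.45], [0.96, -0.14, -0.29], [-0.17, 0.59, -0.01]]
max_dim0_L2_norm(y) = 1.59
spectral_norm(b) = 1.31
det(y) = -0.57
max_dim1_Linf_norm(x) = 1.03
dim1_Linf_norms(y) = [1.45, 0.96, 0.59]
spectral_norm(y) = 2.12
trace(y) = 1.11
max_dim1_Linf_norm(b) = 1.08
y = x + b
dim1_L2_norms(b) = [0.54, 1.23, 1.27]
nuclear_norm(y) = 3.19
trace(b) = 0.46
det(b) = -0.85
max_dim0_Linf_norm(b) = 1.08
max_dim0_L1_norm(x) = 1.98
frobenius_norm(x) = 1.87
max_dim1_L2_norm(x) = 1.41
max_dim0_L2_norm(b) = 1.21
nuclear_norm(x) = 3.07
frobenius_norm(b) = 1.85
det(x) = -0.91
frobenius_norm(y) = 2.26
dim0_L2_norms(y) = [1.59, 0.61, 1.48]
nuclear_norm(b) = 3.04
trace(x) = 0.65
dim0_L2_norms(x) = [1.11, 0.85, 1.23]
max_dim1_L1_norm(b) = 1.99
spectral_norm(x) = 1.50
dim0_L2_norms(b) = [1.2, 1.21, 0.72]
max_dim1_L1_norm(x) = 2.08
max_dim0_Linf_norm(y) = 1.45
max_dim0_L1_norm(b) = 1.84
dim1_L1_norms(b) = [0.76, 1.99, 1.99]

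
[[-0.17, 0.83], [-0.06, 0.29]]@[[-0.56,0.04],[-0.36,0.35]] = [[-0.20, 0.28], [-0.07, 0.1]]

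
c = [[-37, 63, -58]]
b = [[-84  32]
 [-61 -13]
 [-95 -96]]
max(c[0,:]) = 63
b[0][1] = 32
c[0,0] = -37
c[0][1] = 63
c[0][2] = -58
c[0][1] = 63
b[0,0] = -84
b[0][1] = 32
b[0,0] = -84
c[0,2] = -58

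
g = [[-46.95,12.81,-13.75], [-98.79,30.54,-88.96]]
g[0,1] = 12.81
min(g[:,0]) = -98.79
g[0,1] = 12.81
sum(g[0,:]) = -47.89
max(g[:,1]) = 30.54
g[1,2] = -88.96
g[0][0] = -46.95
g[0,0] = -46.95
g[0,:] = [-46.95, 12.81, -13.75]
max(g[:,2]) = -13.75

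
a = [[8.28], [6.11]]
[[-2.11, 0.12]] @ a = [[-16.74]]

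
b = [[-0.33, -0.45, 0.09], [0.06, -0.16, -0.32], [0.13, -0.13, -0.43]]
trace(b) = -0.92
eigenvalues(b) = [(-0.46+0.16j), (-0.46-0.16j), (-0+0j)]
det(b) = -0.00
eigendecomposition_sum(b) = [[(-0.16+0.18j), -0.23-0.00j, (0.05-0.38j)],[(0.03+0.14j), -0.08+0.10j, (-0.16-0.15j)],[(0.07+0.15j), (-0.07+0.13j), -0.21-0.13j]] + [[(-0.16-0.18j), (-0.23+0j), 0.05+0.38j], [(0.03-0.14j), -0.08-0.10j, -0.16+0.15j], [(0.07-0.15j), -0.07-0.13j, -0.21+0.13j]] + [[-0.00-0.00j, -0j, (-0+0j)],[0j, -0.00+0.00j, 0.00-0.00j],[-0.00-0.00j, -0j, (-0+0j)]]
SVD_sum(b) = [[-0.03,0.02,0.09], [0.11,-0.07,-0.32], [0.15,-0.1,-0.43]] + [[-0.30,  -0.47,  0.0], [-0.05,  -0.08,  0.0], [-0.02,  -0.03,  0.0]] + [[-0.00, 0.00, -0.0], [0.0, -0.0, 0.0], [-0.00, 0.0, -0.00]]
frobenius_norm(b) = 0.82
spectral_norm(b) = 0.59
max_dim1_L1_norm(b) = 0.87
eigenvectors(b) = [[(0.75+0j), 0.75-0.00j, (0.78+0j)], [0.26-0.35j, 0.26+0.35j, (-0.49+0j)], [0.21-0.45j, 0.21+0.45j, 0.39+0.00j]]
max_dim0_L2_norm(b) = 0.54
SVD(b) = [[0.16, 0.98, 0.1], [-0.59, 0.18, -0.79], [-0.79, 0.06, 0.61]] @ diag([0.5895745698872997, 0.5676244367681921, 0.0020797417624590915]) @ [[-0.32, 0.21, 0.92], [-0.54, -0.84, 0.01], [-0.78, 0.49, -0.39]]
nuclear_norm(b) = 1.16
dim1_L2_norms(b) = [0.57, 0.36, 0.47]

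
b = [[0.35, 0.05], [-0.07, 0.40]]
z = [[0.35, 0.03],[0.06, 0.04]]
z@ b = [[0.12,0.03], [0.02,0.02]]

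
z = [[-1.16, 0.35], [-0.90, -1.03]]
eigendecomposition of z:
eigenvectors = [[-0.06+0.53j, (-0.06-0.53j)],[(-0.85+0j), -0.85-0.00j]]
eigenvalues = [(-1.1+0.56j), (-1.1-0.56j)]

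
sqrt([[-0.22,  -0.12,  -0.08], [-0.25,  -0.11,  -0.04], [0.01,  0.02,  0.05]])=[[(0.04+0.39j),(-0.04+0.19j),(-0.08+0.1j)], [(-0.07+0.41j),0.07+0.20j,(0.06+0.11j)], [-0.02-0.03j,(0.04-0.02j),0.20-0.01j]]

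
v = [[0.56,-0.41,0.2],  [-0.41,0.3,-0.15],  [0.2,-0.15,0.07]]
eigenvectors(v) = [[-0.77, 0.62, 0.14], [0.57, 0.58, 0.58], [-0.28, -0.53, 0.8]]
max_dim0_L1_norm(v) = 1.17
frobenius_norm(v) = 0.93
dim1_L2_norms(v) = [0.72, 0.53, 0.26]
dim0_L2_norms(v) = [0.72, 0.53, 0.26]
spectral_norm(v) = 0.93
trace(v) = 0.93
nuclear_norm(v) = 0.94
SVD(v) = [[-0.77, 0.14, 0.62], [0.57, 0.58, 0.58], [-0.28, 0.8, -0.53]] @ diag([0.9325654968288455, 0.004307912656194307, 0.001742415827348916]) @ [[-0.77, 0.57, -0.28],[-0.14, -0.58, -0.80],[0.62, 0.58, -0.53]]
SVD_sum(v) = [[0.56, -0.41, 0.2], [-0.41, 0.3, -0.15], [0.20, -0.15, 0.07]] + [[-0.0, -0.00, -0.00], [-0.0, -0.00, -0.00], [-0.0, -0.00, -0.00]] + [[0.00, 0.00, -0.0], [0.0, 0.0, -0.00], [-0.00, -0.00, 0.0]]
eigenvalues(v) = [0.93, 0.0, -0.0]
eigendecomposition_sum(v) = [[0.56, -0.41, 0.20], [-0.41, 0.30, -0.15], [0.2, -0.15, 0.07]] + [[0.00, 0.0, -0.0],[0.00, 0.00, -0.00],[-0.00, -0.00, 0.00]] + [[-0.0, -0.0, -0.0], [-0.00, -0.00, -0.0], [-0.0, -0.0, -0.0]]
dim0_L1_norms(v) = [1.17, 0.86, 0.42]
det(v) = -0.00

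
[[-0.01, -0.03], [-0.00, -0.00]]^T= [[-0.01, -0.0], [-0.03, -0.00]]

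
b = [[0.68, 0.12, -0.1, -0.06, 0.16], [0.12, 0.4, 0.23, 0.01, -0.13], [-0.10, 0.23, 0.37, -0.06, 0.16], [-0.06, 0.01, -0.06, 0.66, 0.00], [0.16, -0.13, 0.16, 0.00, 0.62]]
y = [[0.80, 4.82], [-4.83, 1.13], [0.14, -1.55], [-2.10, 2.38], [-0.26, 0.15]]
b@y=[[0.03, 3.45], [-1.79, 0.68], [-1.05, -0.91], [-1.49, 1.39], [0.62, 0.47]]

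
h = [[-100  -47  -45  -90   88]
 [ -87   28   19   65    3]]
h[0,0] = -100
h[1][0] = -87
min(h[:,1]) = -47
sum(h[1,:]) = 28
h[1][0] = -87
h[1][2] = 19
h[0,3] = -90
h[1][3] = 65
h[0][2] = -45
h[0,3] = -90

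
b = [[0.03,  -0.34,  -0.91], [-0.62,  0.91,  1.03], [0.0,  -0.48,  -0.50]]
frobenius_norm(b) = 1.92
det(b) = -0.16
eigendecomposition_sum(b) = [[-0.24-0.00j, -0.21+0.00j, -0.45+0.00j],[-0.00-0.00j, -0.00+0.00j, -0.00+0.00j],[(-0.14-0j), (-0.12+0j), -0.26+0.00j]] + [[0.14+0.06j, -0.06-0.11j, (-0.23-0.11j)], [(-0.31+0.46j), 0.46-0.18j, 0.52-0.79j], [(0.07-0.25j), -0.18+0.14j, (-0.12+0.43j)]] + [[0.14-0.06j, -0.06+0.11j, -0.23+0.11j], [-0.31-0.46j, 0.46+0.18j, (0.52+0.79j)], [(0.07+0.25j), (-0.18-0.14j), -0.12-0.43j]]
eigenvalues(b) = [(-0.51+0j), (0.47+0.31j), (0.47-0.31j)]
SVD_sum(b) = [[0.25, -0.52, -0.7], [-0.41, 0.85, 1.15], [0.18, -0.38, -0.51]] + [[-0.26, 0.12, -0.18], [-0.19, 0.09, -0.13], [-0.07, 0.03, -0.05]] + [[0.04, 0.06, -0.03], [-0.02, -0.03, 0.01], [-0.11, -0.14, 0.06]]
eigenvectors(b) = [[0.86+0.00j,(-0.03-0.23j),(-0.03+0.23j)], [(0.01+0j),(0.88+0j),0.88-0.00j], [(0.51+0j),(-0.39+0.13j),(-0.39-0.13j)]]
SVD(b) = [[-0.49, -0.78, -0.38], [0.8, -0.58, 0.17], [-0.35, -0.22, 0.91]] @ diag([1.8624640257894423, 0.4339834539139233, 0.20318984809562934]) @ [[-0.27, 0.57, 0.77],  [0.77, -0.35, 0.53],  [-0.57, -0.74, 0.34]]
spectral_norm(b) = 1.86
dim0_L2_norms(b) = [0.62, 1.08, 1.46]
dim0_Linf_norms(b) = [0.62, 0.91, 1.03]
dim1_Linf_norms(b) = [0.91, 1.03, 0.5]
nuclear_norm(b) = 2.50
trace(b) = 0.44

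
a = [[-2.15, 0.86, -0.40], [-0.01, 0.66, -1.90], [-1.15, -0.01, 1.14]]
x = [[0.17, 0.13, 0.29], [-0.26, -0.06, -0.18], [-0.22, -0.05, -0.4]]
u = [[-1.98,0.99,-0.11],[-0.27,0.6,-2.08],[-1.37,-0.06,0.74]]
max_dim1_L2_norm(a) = 2.35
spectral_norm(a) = 2.57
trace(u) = -0.64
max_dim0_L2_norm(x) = 0.53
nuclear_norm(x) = 0.85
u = a + x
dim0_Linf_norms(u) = [1.98, 0.99, 2.08]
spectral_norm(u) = 2.59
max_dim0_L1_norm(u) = 3.62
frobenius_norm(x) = 0.67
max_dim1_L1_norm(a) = 3.41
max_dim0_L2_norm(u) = 2.42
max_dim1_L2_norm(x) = 0.46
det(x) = -0.01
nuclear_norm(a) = 4.93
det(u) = 2.29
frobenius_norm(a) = 3.49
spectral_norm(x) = 0.65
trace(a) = -0.35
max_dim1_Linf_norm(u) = 2.08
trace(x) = -0.29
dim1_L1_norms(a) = [3.41, 2.57, 2.3]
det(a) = 0.01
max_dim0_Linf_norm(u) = 2.08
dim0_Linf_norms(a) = [2.15, 0.86, 1.9]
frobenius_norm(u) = 3.48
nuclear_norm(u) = 5.27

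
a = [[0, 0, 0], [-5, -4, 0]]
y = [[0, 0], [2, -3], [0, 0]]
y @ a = [[0, 0, 0], [15, 12, 0], [0, 0, 0]]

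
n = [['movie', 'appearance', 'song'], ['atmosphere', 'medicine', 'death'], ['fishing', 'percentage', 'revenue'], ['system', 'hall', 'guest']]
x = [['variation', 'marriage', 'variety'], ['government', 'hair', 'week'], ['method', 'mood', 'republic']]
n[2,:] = ['fishing', 'percentage', 'revenue']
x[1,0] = 'government'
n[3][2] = 'guest'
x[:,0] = ['variation', 'government', 'method']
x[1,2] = 'week'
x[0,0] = 'variation'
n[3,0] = 'system'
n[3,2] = 'guest'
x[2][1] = 'mood'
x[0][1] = 'marriage'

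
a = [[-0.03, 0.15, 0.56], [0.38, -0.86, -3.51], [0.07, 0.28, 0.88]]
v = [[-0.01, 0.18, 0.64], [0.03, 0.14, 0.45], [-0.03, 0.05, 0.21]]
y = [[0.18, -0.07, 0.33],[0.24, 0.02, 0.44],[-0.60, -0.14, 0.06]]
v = y @ a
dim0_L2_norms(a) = [0.39, 0.92, 3.66]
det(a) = -0.00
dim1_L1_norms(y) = [0.58, 0.7, 0.8]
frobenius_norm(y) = 0.88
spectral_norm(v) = 0.84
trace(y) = 0.26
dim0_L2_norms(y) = [0.67, 0.16, 0.55]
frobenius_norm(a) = 3.79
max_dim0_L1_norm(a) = 4.95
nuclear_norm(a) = 3.97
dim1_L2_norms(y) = [0.38, 0.5, 0.62]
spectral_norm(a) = 3.79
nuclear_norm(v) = 0.89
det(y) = 0.02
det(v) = 0.00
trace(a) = -0.01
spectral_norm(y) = 0.73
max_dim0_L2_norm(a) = 3.66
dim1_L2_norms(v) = [0.66, 0.47, 0.22]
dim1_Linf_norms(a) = [0.56, 3.51, 0.88]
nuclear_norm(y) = 1.29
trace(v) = 0.34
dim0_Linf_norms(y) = [0.6, 0.14, 0.44]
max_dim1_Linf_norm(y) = 0.6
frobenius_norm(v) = 0.84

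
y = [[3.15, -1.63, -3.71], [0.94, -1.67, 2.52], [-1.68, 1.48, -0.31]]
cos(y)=[[0.03, 0.56, 0.86],[0.59, -0.01, 1.68],[-0.01, 0.4, -0.29]]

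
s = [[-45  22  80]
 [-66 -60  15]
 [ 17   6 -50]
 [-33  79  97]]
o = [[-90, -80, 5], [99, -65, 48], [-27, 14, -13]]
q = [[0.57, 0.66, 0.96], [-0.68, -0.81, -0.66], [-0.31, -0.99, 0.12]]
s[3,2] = 97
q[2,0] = -0.314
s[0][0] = -45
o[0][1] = -80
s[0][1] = 22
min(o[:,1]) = -80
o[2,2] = -13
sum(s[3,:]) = 143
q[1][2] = -0.665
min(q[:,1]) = -0.987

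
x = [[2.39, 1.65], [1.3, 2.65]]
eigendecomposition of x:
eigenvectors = [[-0.78,  -0.72], [0.63,  -0.7]]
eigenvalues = [1.05, 3.99]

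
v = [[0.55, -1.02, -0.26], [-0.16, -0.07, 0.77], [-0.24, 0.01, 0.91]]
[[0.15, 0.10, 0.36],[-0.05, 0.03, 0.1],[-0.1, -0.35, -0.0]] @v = [[-0.02, -0.16, 0.37],[-0.06, 0.05, 0.13],[0.0, 0.13, -0.24]]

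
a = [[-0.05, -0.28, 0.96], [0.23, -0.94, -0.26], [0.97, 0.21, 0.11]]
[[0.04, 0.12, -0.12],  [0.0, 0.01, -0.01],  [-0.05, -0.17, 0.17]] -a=[[0.09,0.4,-1.08], [-0.23,0.95,0.25], [-1.02,-0.38,0.06]]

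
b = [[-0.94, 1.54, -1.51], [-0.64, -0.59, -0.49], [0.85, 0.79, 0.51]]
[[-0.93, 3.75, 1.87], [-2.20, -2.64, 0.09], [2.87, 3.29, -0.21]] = b @ [[2.12, -0.64, -1.54], [1.09, 3.74, 0.95], [0.41, 1.73, 0.69]]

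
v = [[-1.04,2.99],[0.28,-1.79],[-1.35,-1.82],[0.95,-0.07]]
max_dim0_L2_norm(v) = 3.93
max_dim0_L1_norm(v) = 6.67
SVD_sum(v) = [[-0.32, 3.07], [0.19, -1.80], [0.17, -1.66], [0.02, -0.17]] + [[-0.72,-0.08], [0.09,0.01], [-1.52,-0.16], [0.93,0.10]]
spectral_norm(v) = 3.95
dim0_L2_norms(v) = [1.97, 3.93]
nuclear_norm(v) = 5.89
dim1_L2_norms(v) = [3.17, 1.81, 2.27, 0.95]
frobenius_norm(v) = 4.40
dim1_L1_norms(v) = [4.03, 2.07, 3.17, 1.02]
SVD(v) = [[0.78, 0.37], [-0.46, -0.05], [-0.42, 0.79], [-0.04, -0.48]] @ diag([3.948257289325374, 1.938495390061335]) @ [[-0.10, 0.99], [-0.99, -0.10]]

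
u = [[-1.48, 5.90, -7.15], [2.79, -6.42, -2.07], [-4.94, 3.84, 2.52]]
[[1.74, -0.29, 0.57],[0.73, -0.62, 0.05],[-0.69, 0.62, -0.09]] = u @ [[-0.03,-0.04,-0.01], [-0.04,0.05,0.01], [-0.27,0.09,-0.07]]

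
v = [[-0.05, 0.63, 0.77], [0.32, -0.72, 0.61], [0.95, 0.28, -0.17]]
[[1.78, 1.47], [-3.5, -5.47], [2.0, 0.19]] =v @ [[0.66, -1.66], [4.22, 4.95], [-1.10, -2.25]]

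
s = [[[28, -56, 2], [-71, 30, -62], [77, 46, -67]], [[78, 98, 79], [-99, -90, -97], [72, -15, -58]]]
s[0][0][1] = -56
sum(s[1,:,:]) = -32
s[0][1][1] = 30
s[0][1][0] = -71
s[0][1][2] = -62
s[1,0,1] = 98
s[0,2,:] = [77, 46, -67]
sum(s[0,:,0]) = 34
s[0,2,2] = -67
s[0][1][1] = 30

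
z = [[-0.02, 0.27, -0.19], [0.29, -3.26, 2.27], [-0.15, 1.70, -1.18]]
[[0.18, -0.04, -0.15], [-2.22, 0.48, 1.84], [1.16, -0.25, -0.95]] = z@[[-0.57, -0.12, 0.32], [0.45, -0.41, -0.11], [-0.26, -0.36, 0.61]]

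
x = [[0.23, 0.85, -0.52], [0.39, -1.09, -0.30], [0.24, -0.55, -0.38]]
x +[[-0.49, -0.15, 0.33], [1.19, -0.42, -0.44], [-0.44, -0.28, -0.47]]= [[-0.26,0.7,-0.19], [1.58,-1.51,-0.74], [-0.2,-0.83,-0.85]]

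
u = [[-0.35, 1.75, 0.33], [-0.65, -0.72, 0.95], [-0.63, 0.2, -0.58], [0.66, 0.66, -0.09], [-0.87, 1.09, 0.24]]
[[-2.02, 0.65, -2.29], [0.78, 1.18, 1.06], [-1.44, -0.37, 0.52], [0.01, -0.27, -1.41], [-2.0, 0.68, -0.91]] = u @[[1.19,-0.36,-0.82],[-1.07,0.1,-1.38],[0.82,1.07,-0.49]]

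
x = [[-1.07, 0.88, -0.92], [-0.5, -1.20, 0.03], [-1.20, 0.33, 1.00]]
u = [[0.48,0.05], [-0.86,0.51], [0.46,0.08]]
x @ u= [[-1.69, 0.32], [0.81, -0.63], [-0.40, 0.19]]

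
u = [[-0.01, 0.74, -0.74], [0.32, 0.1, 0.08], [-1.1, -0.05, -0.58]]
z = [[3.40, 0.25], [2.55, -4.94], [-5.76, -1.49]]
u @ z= [[6.12, -2.56], [0.88, -0.53], [-0.53, 0.84]]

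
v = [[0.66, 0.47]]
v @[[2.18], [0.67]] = [[1.75]]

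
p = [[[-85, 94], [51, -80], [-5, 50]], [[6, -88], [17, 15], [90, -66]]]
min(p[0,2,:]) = -5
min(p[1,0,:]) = -88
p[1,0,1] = -88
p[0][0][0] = -85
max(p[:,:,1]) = 94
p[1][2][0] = 90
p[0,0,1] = 94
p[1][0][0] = 6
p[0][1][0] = 51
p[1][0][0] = 6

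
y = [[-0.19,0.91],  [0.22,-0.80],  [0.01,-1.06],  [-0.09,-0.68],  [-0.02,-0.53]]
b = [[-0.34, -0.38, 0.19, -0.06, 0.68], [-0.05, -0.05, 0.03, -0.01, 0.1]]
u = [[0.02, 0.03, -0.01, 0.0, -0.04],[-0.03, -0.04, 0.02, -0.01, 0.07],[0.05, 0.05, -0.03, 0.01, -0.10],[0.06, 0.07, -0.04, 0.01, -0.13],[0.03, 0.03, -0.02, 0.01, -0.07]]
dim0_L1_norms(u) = [0.19, 0.22, 0.12, 0.04, 0.41]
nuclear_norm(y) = 2.09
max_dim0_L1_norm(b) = 0.78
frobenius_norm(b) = 0.88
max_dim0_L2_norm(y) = 1.83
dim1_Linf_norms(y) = [0.91, 0.8, 1.06, 0.68, 0.53]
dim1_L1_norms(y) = [1.1, 1.02, 1.07, 0.77, 0.55]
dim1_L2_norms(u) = [0.05, 0.09, 0.13, 0.16, 0.08]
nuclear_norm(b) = 0.89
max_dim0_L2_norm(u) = 0.2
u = y @ b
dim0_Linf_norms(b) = [0.34, 0.38, 0.19, 0.06, 0.68]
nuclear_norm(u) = 0.27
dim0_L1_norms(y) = [0.53, 3.98]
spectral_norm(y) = 1.83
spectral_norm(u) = 0.25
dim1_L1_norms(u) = [0.1, 0.17, 0.24, 0.31, 0.16]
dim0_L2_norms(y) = [0.31, 1.83]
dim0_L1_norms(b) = [0.39, 0.43, 0.22, 0.07, 0.78]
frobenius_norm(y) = 1.85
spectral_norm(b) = 0.88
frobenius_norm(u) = 0.25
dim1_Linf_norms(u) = [0.04, 0.07, 0.1, 0.13, 0.07]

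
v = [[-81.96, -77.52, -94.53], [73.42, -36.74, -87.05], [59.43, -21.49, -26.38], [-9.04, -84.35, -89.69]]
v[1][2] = -87.05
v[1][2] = -87.05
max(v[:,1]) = -21.49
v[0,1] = -77.52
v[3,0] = -9.04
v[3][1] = -84.35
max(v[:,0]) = 73.42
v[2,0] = 59.43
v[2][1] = -21.49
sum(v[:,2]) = -297.65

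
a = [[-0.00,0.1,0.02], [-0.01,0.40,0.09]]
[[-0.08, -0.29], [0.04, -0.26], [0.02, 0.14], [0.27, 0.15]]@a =[[0.00, -0.12, -0.03],[0.0, -0.10, -0.02],[-0.00, 0.06, 0.01],[-0.00, 0.09, 0.02]]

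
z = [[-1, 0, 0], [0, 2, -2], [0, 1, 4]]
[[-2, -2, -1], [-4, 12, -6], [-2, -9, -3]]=z @ [[2, 2, 1], [-2, 3, -3], [0, -3, 0]]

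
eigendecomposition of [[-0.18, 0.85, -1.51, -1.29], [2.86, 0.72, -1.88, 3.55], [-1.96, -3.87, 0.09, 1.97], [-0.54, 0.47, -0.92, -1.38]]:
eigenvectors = [[0.30+0.00j, -0.08-0.31j, (-0.08+0.31j), -0.68+0.00j], [0.67+0.00j, (-0.47+0.32j), -0.47-0.32j, 0.58+0.00j], [-0.66+0.00j, (-0.71+0j), (-0.71-0j), (0.02+0j)], [(0.13+0j), -0.02-0.27j, (-0.02+0.27j), (0.45+0j)]]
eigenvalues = [(4.52+0j), (-2.64+1.65j), (-2.64-1.65j), 0j]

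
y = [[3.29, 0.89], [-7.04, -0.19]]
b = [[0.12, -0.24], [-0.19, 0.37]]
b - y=[[-3.17, -1.13], [6.85, 0.56]]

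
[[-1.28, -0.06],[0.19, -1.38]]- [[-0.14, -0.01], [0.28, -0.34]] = [[-1.14, -0.05],  [-0.09, -1.04]]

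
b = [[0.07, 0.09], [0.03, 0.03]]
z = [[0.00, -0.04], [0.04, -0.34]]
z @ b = [[-0.0, -0.00], [-0.01, -0.01]]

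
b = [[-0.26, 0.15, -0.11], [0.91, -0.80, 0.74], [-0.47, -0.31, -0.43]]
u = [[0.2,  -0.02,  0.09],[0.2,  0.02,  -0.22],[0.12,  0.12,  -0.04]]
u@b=[[-0.11,0.02,-0.08], [0.07,0.08,0.09], [0.10,-0.07,0.09]]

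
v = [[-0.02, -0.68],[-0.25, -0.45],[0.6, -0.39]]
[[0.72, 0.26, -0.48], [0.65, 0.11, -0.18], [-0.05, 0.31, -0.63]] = v @ [[-0.75, 0.26, -0.58], [-1.03, -0.39, 0.72]]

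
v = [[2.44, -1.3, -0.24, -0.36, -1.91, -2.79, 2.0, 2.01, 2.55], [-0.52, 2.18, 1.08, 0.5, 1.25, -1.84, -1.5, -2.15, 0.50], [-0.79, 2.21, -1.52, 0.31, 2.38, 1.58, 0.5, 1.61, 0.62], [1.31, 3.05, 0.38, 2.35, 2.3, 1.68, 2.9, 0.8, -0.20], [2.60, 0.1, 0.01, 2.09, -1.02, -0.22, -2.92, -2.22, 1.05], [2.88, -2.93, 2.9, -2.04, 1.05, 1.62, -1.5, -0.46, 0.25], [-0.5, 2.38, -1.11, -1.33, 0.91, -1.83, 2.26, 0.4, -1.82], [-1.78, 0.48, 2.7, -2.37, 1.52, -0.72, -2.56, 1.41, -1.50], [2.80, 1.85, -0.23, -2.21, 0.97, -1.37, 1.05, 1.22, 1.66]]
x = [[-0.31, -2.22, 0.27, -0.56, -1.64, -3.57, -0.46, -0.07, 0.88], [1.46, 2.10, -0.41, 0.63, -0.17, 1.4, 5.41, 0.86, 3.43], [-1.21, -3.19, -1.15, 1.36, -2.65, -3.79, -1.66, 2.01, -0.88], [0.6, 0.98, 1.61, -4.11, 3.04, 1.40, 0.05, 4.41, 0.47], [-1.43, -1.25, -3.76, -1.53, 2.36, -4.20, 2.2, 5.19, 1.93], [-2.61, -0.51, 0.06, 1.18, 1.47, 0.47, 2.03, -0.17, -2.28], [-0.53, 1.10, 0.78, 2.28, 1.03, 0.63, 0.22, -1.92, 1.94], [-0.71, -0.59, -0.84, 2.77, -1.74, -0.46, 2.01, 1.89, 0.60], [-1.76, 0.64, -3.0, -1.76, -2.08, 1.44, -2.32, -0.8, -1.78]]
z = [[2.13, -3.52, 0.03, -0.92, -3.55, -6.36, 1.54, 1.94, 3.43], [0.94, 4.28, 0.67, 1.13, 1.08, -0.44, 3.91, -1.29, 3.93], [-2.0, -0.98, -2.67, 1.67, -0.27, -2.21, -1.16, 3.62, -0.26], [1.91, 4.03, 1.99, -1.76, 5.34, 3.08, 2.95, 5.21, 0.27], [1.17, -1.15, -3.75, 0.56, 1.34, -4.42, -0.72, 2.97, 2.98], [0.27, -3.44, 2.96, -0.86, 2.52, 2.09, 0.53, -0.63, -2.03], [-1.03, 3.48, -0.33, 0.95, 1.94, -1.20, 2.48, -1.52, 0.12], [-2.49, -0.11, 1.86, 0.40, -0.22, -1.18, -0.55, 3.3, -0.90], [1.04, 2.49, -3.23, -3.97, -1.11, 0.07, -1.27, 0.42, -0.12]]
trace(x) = -0.31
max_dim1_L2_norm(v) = 5.98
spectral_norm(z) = 12.69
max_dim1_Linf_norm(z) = 6.36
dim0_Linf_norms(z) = [2.49, 4.28, 3.75, 3.97, 5.34, 6.36, 3.91, 5.21, 3.93]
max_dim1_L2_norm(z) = 10.04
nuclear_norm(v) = 40.94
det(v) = 95294.50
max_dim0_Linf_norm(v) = 3.05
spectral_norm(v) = 8.42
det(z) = 593831.64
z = x + v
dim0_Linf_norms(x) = [2.61, 3.19, 3.76, 4.11, 3.04, 4.2, 5.41, 5.19, 3.43]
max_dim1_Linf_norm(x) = 5.41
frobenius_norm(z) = 21.44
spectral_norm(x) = 10.36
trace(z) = 11.07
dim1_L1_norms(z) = [23.42, 17.67, 14.84, 26.54, 19.06, 15.33, 13.05, 11.01, 13.72]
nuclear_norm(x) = 45.56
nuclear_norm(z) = 54.07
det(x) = 3211.55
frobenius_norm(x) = 18.30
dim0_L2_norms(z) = [4.78, 8.91, 6.95, 5.09, 7.45, 9.04, 6.05, 8.26, 6.42]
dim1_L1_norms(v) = [15.6, 11.52, 11.52, 14.97, 12.23, 15.63, 12.54, 15.04, 13.36]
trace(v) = 11.38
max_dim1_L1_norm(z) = 26.54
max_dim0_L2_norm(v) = 6.21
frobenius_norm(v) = 15.62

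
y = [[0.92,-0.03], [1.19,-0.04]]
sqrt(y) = [[0.98-0.00j, (-0.03+0j)],[(1.27-0.05j), -0.04+0.04j]]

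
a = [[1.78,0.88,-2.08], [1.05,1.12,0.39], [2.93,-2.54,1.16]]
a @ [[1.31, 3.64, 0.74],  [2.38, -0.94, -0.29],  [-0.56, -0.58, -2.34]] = [[5.59,6.86,5.93], [3.82,2.54,-0.46], [-2.86,12.38,0.19]]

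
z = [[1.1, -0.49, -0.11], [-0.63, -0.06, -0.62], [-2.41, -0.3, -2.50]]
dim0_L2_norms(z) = [2.72, 0.58, 2.58]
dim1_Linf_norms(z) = [1.1, 0.63, 2.5]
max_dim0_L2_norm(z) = 2.72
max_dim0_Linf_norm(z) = 2.5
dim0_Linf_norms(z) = [2.41, 0.49, 2.5]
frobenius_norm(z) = 3.79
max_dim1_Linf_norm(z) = 2.5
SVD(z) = [[-0.19, -0.98, -0.03], [0.24, -0.02, -0.97], [0.95, -0.19, 0.24]] @ diag([3.6577122441722967, 1.0081365873840298, 0.0013266535875128948]) @ [[-0.73, -0.06, -0.69], [-0.6, 0.54, 0.59], [-0.33, -0.84, 0.42]]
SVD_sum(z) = [[0.50, 0.04, 0.48], [-0.64, -0.05, -0.61], [-2.53, -0.2, -2.39]] + [[0.60, -0.53, -0.59],[0.01, -0.01, -0.01],[0.12, -0.1, -0.11]] + [[0.0, 0.00, -0.0], [0.0, 0.00, -0.00], [-0.00, -0.00, 0.00]]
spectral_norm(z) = 3.66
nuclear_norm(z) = 4.67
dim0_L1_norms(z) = [4.14, 0.85, 3.23]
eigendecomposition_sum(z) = [[-0.10, -0.04, -0.15], [-0.41, -0.14, -0.61], [-1.66, -0.58, -2.48]] + [[1.20, -0.46, 0.04], [-0.22, 0.08, -0.01], [-0.75, 0.29, -0.03]] + [[0.00, 0.0, -0.0],[0.00, 0.00, -0.0],[-0.00, -0.00, 0.00]]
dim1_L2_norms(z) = [1.21, 0.89, 3.49]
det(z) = -0.00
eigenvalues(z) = [-2.72, 1.26, 0.0]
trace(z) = -1.46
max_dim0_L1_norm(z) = 4.14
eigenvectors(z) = [[-0.06, -0.84, -0.33], [-0.24, 0.15, -0.84], [-0.97, 0.52, 0.42]]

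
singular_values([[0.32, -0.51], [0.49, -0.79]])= [1.11, 0.0]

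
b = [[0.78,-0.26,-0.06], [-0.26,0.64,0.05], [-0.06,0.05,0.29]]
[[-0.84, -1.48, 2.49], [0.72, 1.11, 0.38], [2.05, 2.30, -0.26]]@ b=[[-0.42, -0.60, 0.70], [0.25, 0.54, 0.12], [1.02, 0.93, -0.08]]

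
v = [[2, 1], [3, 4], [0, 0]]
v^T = [[2, 3, 0], [1, 4, 0]]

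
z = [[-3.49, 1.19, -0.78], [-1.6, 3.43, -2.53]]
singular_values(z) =[5.44, 2.32]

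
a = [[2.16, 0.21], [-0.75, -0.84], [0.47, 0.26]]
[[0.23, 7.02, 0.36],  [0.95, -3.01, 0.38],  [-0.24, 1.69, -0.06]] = a @ [[0.24, 3.18, 0.23], [-1.35, 0.74, -0.66]]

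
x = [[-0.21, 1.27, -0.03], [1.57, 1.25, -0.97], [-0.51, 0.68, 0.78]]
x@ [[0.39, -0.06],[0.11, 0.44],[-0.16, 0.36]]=[[0.06, 0.56], [0.9, 0.11], [-0.25, 0.61]]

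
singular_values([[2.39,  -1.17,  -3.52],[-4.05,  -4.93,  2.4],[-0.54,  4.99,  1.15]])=[7.69, 5.72, 0.78]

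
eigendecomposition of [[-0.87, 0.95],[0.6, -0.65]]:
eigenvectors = [[-0.82, -0.74],  [0.57, -0.68]]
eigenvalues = [-1.52, 0.0]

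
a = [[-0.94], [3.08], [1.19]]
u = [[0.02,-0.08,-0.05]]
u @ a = [[-0.32]]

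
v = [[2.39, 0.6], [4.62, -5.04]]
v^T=[[2.39, 4.62], [0.60, -5.04]]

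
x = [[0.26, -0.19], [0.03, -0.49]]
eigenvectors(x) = [[1.0, 0.25], [0.04, 0.97]]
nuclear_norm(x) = 0.77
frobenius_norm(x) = 0.59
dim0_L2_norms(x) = [0.26, 0.53]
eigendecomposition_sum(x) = [[0.25,  -0.07], [0.01,  -0.0]] + [[0.01, -0.12], [0.02, -0.49]]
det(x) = -0.12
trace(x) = -0.23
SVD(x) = [[0.47, 0.88], [0.88, -0.47]] @ diag([0.5425766960291523, 0.22430008677236135]) @ [[0.27, -0.96], [0.96, 0.27]]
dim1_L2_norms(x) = [0.32, 0.49]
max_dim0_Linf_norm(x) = 0.49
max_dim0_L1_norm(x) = 0.68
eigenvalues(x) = [0.25, -0.48]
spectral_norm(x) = 0.54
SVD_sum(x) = [[0.07,-0.24], [0.13,-0.46]] + [[0.19, 0.05], [-0.10, -0.03]]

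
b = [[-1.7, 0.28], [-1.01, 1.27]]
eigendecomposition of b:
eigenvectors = [[-0.94, -0.1], [-0.33, -1.0]]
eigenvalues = [-1.6, 1.17]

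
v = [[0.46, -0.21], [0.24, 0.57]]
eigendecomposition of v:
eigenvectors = [[(0.17-0.66j),0.17+0.66j], [-0.73+0.00j,(-0.73-0j)]]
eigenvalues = [(0.52+0.22j), (0.52-0.22j)]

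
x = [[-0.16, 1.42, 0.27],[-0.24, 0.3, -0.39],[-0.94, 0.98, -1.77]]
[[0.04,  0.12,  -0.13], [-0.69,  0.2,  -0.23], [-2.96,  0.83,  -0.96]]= x@[[0.78,  -0.15,  0.29], [-0.11,  0.13,  -0.12], [1.20,  -0.32,  0.32]]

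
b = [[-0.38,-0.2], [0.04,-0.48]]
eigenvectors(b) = [[0.91+0.00j,(0.91-0j)], [0.23-0.34j,(0.23+0.34j)]]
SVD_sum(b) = [[-0.12,-0.30], [-0.16,-0.4]] + [[-0.26, 0.1], [0.20, -0.08]]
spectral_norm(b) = 0.54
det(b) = 0.19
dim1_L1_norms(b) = [0.58, 0.52]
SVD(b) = [[0.6, 0.80], [0.80, -0.60]] @ diag([0.5407700970315603, 0.3520904743904283]) @ [[-0.36, -0.93], [-0.93, 0.36]]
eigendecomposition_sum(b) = [[-0.19+0.18j, (-0.1-0.58j)], [0.02+0.12j, -0.24-0.11j]] + [[(-0.19-0.18j),  (-0.1+0.58j)], [(0.02-0.12j),  (-0.24+0.11j)]]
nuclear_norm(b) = 0.89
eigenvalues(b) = [(-0.43+0.07j), (-0.43-0.07j)]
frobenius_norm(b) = 0.65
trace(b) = -0.86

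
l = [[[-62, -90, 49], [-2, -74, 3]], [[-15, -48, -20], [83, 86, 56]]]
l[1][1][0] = 83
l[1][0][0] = -15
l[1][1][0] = 83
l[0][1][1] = -74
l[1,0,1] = -48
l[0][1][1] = -74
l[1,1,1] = 86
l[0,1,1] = -74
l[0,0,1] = -90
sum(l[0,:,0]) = -64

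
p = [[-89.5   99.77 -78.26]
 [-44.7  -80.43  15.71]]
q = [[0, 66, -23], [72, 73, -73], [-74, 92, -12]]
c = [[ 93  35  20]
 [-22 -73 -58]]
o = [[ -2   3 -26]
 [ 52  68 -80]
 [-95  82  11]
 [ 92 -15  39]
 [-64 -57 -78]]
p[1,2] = 15.71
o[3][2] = 39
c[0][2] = 20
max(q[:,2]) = -12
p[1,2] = 15.71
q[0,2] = -23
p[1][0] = -44.7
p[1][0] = -44.7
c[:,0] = [93, -22]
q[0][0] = 0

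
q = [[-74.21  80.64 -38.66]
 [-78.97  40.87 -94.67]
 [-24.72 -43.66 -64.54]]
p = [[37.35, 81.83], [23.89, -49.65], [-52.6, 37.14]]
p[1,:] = [23.89, -49.65]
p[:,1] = [81.83, -49.65, 37.14]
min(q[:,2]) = -94.67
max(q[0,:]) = 80.64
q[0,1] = 80.64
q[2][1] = -43.66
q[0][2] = -38.66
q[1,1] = 40.87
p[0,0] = 37.35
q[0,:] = [-74.21, 80.64, -38.66]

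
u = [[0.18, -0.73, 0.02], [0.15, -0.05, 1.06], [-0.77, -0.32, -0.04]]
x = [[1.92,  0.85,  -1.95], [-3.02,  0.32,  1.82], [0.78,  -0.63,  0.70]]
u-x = [[-1.74, -1.58, 1.97], [3.17, -0.37, -0.76], [-1.55, 0.31, -0.74]]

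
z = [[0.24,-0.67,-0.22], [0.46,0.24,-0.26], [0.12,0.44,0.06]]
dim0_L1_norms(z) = [0.82, 1.35, 0.54]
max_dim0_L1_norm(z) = 1.35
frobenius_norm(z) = 1.05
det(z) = 0.03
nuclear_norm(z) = 1.53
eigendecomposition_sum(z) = [[(0.11+0.25j), -0.33+0.19j, -0.12-0.12j], [0.23-0.06j, 0.12+0.31j, (-0.13+0.09j)], [(0.05-0.16j), 0.23+0.04j, 0.01+0.11j]] + [[(0.11-0.25j),-0.33-0.19j,(-0.12+0.12j)], [(0.23+0.06j),(0.12-0.31j),(-0.13-0.09j)], [(0.05+0.16j),0.23-0.04j,(0.01-0.11j)]] + [[(0.02-0j), -0.01+0.00j, 0.03-0.00j],[(-0+0j), -0j, (-0.01+0j)],[0.02-0.00j, -0.02+0.00j, 0.05-0.00j]]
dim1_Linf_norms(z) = [0.67, 0.46, 0.44]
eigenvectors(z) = [[(-0.68+0j), (-0.68-0j), (0.53+0j)],[-0.11+0.59j, (-0.11-0.59j), (-0.14+0j)],[0.32+0.28j, 0.32-0.28j, 0.84+0.00j]]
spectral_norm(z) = 0.85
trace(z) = 0.54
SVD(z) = [[0.84,0.33,0.42], [-0.18,0.91,-0.37], [-0.51,0.24,0.83]] @ diag([0.8501085788003647, 0.6138631103979564, 0.061542553916544056]) @ [[0.07, -0.98, -0.20], [0.86, 0.16, -0.48], [0.50, -0.14, 0.85]]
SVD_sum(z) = [[0.05, -0.70, -0.14], [-0.01, 0.15, 0.03], [-0.03, 0.42, 0.09]] + [[0.18, 0.03, -0.1],[0.48, 0.09, -0.27],[0.12, 0.02, -0.07]] + [[0.01, -0.0, 0.02],[-0.01, 0.00, -0.02],[0.03, -0.01, 0.04]]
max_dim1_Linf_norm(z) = 0.67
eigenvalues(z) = [(0.24+0.67j), (0.24-0.67j), (0.06+0j)]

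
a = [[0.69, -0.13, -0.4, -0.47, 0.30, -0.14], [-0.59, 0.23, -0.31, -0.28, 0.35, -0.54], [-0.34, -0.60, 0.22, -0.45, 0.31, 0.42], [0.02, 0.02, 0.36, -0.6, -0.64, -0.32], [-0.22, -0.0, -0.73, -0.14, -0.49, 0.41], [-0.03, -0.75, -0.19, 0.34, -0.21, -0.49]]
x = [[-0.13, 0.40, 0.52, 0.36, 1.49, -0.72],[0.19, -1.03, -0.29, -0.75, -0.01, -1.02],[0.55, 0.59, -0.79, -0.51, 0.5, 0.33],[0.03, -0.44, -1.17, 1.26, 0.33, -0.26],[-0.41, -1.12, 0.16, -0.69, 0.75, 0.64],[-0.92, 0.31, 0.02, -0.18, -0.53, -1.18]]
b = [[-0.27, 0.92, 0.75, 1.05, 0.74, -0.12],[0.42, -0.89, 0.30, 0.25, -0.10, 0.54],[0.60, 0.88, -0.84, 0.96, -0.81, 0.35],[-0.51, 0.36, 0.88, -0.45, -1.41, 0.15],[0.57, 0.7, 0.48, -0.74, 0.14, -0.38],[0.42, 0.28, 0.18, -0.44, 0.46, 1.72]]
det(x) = -13.43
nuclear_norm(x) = 9.71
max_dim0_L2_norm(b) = 1.89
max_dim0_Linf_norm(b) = 1.72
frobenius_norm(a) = 2.45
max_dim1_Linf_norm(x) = 1.49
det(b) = -13.50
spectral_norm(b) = 2.00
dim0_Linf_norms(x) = [0.92, 1.12, 1.17, 1.26, 1.49, 1.18]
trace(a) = -0.44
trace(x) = -1.12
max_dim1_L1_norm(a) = 2.34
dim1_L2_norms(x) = [1.82, 1.67, 1.38, 1.82, 1.7, 1.63]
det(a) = 0.99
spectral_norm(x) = 2.00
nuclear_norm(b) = 9.72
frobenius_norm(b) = 4.11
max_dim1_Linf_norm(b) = 1.72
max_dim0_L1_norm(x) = 4.15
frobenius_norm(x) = 4.11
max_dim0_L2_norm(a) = 1.0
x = a @ b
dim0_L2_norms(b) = [1.17, 1.76, 1.55, 1.74, 1.85, 1.89]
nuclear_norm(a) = 5.99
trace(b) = -0.59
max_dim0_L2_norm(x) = 1.88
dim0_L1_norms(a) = [1.89, 1.73, 2.21, 2.28, 2.3, 2.32]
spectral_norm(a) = 1.00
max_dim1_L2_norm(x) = 1.82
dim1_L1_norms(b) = [3.85, 2.5, 4.44, 3.76, 3.01, 3.5]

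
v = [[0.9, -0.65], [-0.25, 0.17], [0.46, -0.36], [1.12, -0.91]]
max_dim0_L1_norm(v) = 2.73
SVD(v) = [[-0.57, 0.71], [0.16, -0.35], [-0.30, -0.05], [-0.75, -0.60]] @ diag([1.9351303702117497, 0.05357658335632751]) @ [[-0.79, 0.61], [0.61, 0.79]]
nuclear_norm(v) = 1.99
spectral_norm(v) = 1.94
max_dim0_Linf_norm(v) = 1.12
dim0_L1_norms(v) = [2.73, 2.09]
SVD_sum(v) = [[0.88,  -0.68], [-0.24,  0.18], [0.46,  -0.36], [1.14,  -0.88]] + [[0.02, 0.03], [-0.01, -0.01], [-0.00, -0.0], [-0.02, -0.03]]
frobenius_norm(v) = 1.94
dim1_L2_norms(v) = [1.11, 0.3, 0.58, 1.44]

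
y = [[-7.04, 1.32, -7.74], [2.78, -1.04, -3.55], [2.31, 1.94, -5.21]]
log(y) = [[(-0.26+1.16j),  (1.22-3.78j),  -6.03+5.85j], [2.14-1.64j,  3.82+5.36j,  -2.02-8.29j], [1.73-0.67j,  (1.26+2.18j),  1.38-3.38j]]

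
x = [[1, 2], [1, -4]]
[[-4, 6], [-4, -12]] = x @ [[-4, 0], [0, 3]]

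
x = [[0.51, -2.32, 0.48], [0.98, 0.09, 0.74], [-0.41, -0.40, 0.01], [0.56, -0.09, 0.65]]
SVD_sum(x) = [[0.68, -2.21, 0.67], [0.11, -0.37, 0.11], [0.07, -0.23, 0.07], [0.12, -0.39, 0.12]] + [[-0.2, -0.11, -0.15], [0.85, 0.46, 0.64], [-0.33, -0.18, -0.25], [0.54, 0.29, 0.41]] + [[0.03, -0.0, -0.04], [0.01, -0.00, -0.02], [-0.15, 0.01, 0.19], [-0.1, 0.01, 0.13]]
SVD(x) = [[-0.97, 0.19, 0.17], [-0.16, -0.79, 0.07], [-0.1, 0.31, -0.82], [-0.17, -0.5, -0.54]] @ diag([2.489651297211626, 1.4751463541108523, 0.2949231293844655]) @ [[-0.28, 0.92, -0.28], [-0.73, -0.39, -0.55], [0.62, -0.05, -0.79]]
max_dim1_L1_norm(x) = 3.31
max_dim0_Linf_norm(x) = 2.32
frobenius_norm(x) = 2.91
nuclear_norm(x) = 4.26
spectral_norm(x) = 2.49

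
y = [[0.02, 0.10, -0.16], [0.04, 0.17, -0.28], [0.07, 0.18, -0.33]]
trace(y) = -0.14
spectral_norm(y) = 0.54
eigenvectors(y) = [[-0.34,-0.57,-0.49],[-0.59,-0.66,-0.73],[-0.73,-0.48,-0.49]]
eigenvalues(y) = [-0.15, 0.0, 0.01]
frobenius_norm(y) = 0.54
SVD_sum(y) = [[0.03, 0.09, -0.16], [0.05, 0.16, -0.28], [0.06, 0.19, -0.33]] + [[-0.01, 0.01, 0.0], [-0.01, 0.01, 0.00], [0.01, -0.01, -0.0]] + [[0.00, 0.0, 0.00], [-0.00, -0.0, -0.0], [0.00, 0.0, 0.0]]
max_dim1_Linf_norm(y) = 0.33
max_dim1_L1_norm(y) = 0.58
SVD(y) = [[-0.35, -0.48, -0.8], [-0.61, -0.53, 0.58], [-0.71, 0.7, -0.11]] @ diag([0.5390661168785957, 0.022532077593728606, 0.00016465947353442226]) @ [[-0.15,  -0.49,  0.86], [0.8,  -0.57,  -0.19], [-0.59,  -0.65,  -0.48]]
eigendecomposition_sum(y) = [[0.04, 0.07, -0.14],[0.08, 0.12, -0.26],[0.09, 0.15, -0.31]] + [[0.01, -0.0, 0.00], [0.01, -0.01, 0.0], [0.00, -0.00, 0.0]] + [[-0.03, 0.04, -0.02], [-0.04, 0.06, -0.03], [-0.03, 0.04, -0.02]]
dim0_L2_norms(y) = [0.08, 0.27, 0.46]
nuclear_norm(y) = 0.56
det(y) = -0.00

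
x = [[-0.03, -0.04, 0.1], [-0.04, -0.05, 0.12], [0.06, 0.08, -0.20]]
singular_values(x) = [0.28, 0.0, 0.0]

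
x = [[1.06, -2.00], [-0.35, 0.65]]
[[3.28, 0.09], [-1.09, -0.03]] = x@[[4.23, 0.10], [0.6, 0.01]]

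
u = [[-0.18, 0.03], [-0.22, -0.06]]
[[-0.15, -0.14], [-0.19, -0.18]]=u @[[0.84, 0.79], [0.04, 0.04]]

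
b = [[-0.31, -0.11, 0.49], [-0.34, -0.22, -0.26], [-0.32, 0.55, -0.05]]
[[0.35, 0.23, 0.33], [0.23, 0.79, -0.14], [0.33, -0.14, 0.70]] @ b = [[-0.29, 0.09, 0.1], [-0.30, -0.28, -0.09], [-0.28, 0.38, 0.16]]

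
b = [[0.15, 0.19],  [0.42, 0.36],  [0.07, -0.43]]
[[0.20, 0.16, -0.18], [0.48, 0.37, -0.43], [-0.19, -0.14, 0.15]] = b @ [[0.67, 0.52, -0.64], [0.54, 0.42, -0.46]]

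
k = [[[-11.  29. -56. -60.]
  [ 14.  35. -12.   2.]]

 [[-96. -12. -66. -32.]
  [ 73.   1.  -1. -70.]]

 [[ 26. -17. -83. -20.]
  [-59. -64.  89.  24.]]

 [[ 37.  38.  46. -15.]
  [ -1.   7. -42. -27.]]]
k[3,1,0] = -1.0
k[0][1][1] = 35.0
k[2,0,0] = 26.0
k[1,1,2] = -1.0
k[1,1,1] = 1.0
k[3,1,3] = -27.0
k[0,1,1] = 35.0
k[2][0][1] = -17.0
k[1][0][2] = -66.0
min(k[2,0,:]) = -83.0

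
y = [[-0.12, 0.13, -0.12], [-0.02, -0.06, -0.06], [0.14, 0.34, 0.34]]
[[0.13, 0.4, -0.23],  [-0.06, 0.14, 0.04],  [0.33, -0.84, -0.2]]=y@[[0.44, -1.71, 1.86],[1.1, -0.06, -0.67],[-0.31, -1.71, -0.68]]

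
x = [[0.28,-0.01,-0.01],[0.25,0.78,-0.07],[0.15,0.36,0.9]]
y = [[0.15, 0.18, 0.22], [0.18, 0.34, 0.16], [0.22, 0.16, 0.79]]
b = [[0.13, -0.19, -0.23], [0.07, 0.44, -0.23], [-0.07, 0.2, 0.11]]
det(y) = 0.01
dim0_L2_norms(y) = [0.32, 0.42, 0.84]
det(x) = 0.21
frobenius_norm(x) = 1.31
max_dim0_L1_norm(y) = 1.17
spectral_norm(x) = 1.06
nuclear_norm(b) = 0.90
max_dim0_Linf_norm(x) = 0.9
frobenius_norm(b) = 0.64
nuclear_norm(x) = 2.05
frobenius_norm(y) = 0.99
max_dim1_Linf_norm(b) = 0.44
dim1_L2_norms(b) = [0.33, 0.5, 0.24]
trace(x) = 1.96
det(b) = 0.00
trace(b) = 0.68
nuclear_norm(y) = 1.28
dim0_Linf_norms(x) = [0.28, 0.78, 0.9]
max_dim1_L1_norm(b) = 0.74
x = y + b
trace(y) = 1.28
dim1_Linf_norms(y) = [0.22, 0.34, 0.79]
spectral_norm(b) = 0.53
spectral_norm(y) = 0.93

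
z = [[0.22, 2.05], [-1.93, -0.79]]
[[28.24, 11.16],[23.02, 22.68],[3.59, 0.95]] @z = [[-15.33, 49.08], [-38.71, 29.27], [-1.04, 6.61]]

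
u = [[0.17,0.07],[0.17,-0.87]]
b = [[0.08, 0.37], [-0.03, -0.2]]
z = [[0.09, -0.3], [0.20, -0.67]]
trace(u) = -0.70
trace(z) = -0.58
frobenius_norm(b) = 0.43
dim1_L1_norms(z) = [0.39, 0.87]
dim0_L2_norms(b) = [0.09, 0.42]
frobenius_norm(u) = 0.91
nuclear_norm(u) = 1.07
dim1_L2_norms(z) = [0.31, 0.7]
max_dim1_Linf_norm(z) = 0.67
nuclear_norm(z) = 0.77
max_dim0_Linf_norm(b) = 0.37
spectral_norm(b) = 0.43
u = z + b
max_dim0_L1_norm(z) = 0.97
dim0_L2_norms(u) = [0.24, 0.87]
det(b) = -0.00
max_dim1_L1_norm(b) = 0.45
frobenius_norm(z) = 0.77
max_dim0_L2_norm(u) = 0.87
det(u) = -0.16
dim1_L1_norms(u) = [0.24, 1.04]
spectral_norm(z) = 0.77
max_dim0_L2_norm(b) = 0.42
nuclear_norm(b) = 0.44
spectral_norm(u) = 0.89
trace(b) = -0.12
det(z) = -0.00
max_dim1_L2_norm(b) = 0.38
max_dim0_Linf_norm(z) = 0.67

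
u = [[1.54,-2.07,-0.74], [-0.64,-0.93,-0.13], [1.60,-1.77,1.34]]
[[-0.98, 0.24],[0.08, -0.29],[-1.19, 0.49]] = u@[[-0.41, 0.31], [0.21, 0.08], [-0.12, 0.10]]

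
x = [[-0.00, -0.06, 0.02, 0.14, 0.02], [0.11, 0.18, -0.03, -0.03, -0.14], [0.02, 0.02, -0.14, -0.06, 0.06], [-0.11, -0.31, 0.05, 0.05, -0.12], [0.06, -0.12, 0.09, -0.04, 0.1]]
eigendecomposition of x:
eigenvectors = [[-0.43-0.10j,  -0.43+0.10j,  0.40-0.45j,  0.40+0.45j,  0.41+0.00j], [(0.35+0.08j),  (0.35-0.08j),  (-0.29-0.12j),  -0.29+0.12j,  (-0.61+0j)], [-0.04+0.45j,  -0.04-0.45j,  -0.16+0.02j,  (-0.16-0.02j),  0.01+0.00j], [(0.57+0j),  0.57-0.00j,  (0.7+0j),  (0.7-0j),  (0.39+0j)], [(0.39-0.06j),  0.39+0.06j,  (-0.06-0.12j),  -0.06+0.12j,  (0.55+0j)]]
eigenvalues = [(-0.15+0.03j), (-0.15-0.03j), (0.12+0.15j), (0.12-0.15j), (0.25+0j)]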